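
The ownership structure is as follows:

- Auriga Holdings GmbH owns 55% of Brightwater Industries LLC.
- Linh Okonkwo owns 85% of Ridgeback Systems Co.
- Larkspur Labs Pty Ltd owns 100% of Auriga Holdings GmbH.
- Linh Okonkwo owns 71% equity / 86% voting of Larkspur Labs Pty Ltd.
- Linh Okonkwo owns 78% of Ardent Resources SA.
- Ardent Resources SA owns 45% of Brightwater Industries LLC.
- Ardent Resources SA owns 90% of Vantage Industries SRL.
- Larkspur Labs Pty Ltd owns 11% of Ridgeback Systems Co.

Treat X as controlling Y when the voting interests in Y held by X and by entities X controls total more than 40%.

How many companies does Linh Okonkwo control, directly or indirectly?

Linh holds 86% of Larkspur, so Linh controls Larkspur.
Linh holds 78% of Ardent, so Linh controls Ardent.
Larkspur and Linh together hold 11% + 85% = 96% of Ridgeback, so Linh controls Ridgeback.
Larkspur holds 100% of Auriga, so Linh controls Auriga.
Auriga and Ardent together hold 55% + 45% = 100% of Brightwater, so Linh controls Brightwater.
Ardent holds 90% of Vantage, so Linh controls Vantage.
Linh controls 6 companies.

6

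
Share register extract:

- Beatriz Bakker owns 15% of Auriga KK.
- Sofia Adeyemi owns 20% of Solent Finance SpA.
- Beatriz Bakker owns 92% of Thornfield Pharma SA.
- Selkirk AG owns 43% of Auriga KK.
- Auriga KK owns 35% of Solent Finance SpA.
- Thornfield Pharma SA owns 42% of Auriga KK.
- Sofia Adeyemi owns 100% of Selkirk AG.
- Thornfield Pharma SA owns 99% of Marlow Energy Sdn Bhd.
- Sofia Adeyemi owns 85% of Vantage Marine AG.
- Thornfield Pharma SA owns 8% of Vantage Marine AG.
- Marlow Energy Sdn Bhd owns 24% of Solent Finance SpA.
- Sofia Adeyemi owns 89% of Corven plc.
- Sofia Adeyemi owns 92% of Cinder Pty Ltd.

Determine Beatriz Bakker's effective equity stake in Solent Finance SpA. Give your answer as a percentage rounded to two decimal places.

Beatriz reaches Solent along 3 paths.
Via Auriga: 15% × 35% = 5.25%.
Via Thornfield → Auriga: 92% × 42% × 35% = 13.524%.
Via Thornfield → Marlow: 92% × 99% × 24% = 21.8592%.
Total: 5.25% + 13.524% + 21.8592% = 40.6332%.
Rounded: 40.63%.

40.63%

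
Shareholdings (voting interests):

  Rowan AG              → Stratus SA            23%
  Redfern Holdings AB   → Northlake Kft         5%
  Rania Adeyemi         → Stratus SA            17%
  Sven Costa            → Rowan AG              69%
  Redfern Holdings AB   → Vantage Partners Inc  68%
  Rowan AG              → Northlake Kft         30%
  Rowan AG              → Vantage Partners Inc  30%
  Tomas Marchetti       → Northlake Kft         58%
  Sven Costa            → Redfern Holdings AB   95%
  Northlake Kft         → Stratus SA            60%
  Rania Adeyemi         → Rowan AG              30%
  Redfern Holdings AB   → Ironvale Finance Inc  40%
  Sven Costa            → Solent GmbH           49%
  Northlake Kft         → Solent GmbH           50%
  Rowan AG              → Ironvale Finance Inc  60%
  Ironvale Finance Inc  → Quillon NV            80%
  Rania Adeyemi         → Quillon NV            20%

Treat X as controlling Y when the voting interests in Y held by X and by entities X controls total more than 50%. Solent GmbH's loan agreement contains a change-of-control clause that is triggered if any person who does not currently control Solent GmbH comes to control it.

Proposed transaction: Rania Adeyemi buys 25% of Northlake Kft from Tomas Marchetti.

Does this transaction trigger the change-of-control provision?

No

The purchase adds only to Rania's holdings (Tomas's stake shrinks), so Rania is the only person who could newly come to control Solent.
Rania's largest direct stake is 30% in Rowan, which does not meet the threshold, so Rania controls no company.
Neither Rania nor any entity Rania controls holds any voting interest in Solent.
So before the transaction, Rania does not control Solent.
After the purchase, Rania holds 25% of Northlake directly, and Tomas's stake falls to 33%.
Rania's side now holds 25% of Northlake, not > 50%, so Rania still does not control Northlake.
After the transaction, neither Rania nor any entity Rania controls holds a voting interest in Solent, so Rania still does not control it.
No new person acquires control, so the clause is not triggered.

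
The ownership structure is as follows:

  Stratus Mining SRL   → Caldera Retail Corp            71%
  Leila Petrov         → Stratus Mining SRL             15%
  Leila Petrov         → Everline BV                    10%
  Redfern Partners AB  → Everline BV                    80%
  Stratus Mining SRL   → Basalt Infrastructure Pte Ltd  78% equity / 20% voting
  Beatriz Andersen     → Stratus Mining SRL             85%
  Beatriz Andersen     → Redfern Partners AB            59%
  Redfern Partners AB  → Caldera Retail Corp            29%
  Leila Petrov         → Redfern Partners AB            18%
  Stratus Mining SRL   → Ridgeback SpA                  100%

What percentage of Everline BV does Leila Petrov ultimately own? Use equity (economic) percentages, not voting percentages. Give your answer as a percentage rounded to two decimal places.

Leila reaches Everline along 2 paths.
Via Redfern: 18% × 80% = 14.4%.
Direct stake: 10% = 10%.
Total: 14.4% + 10% = 24.4%.
Rounded: 24.40%.

24.40%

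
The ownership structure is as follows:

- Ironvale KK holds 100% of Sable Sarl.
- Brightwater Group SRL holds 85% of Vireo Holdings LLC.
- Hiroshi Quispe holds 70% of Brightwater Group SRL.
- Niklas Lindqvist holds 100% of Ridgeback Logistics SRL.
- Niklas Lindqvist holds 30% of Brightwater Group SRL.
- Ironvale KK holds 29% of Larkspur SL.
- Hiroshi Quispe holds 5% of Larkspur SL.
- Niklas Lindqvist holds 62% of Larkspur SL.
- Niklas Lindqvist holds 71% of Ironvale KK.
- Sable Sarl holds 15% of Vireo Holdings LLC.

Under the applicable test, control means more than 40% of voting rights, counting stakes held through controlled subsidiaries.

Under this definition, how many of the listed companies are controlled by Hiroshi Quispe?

Hiroshi holds 70% of Brightwater, so Hiroshi controls Brightwater.
Brightwater holds 85% of Vireo, so Hiroshi controls Vireo.
No other company's threshold is met.
Hiroshi controls 2 companies.

2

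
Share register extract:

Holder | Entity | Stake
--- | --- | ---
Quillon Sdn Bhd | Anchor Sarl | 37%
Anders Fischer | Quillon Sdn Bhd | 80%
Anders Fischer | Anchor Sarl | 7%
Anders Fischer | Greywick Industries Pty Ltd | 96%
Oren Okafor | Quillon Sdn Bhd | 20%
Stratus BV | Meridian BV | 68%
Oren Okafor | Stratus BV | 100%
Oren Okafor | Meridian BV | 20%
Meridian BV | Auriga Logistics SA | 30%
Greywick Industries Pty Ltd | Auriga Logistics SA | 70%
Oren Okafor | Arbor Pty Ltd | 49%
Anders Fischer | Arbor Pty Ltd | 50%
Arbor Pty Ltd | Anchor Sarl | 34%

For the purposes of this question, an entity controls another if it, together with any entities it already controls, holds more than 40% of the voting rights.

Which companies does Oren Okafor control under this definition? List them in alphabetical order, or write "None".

Oren holds 49% of Arbor, so Oren controls Arbor.
Oren holds 100% of Stratus, so Oren controls Stratus.
Oren and Stratus together hold 20% + 68% = 88% of Meridian, so Oren controls Meridian.
No other company's threshold is met.

Arbor Pty Ltd, Meridian BV, Stratus BV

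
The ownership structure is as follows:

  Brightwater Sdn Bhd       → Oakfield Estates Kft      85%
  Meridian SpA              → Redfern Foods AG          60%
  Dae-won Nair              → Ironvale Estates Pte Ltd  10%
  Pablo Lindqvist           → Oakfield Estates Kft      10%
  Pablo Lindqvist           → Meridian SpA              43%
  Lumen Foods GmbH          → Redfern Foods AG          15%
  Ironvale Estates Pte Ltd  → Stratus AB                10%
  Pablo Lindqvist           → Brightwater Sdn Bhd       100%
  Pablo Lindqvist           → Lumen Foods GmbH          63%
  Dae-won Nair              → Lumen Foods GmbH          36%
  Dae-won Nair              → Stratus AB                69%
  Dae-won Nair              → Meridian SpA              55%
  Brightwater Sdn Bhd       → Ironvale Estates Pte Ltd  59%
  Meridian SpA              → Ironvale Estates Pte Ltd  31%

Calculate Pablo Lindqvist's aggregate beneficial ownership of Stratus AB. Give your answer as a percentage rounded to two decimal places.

7.23%

Pablo reaches Stratus along 2 paths.
Via Meridian → Ironvale: 43% × 31% × 10% = 1.333%.
Via Brightwater → Ironvale: 100% × 59% × 10% = 5.9%.
Total: 1.333% + 5.9% = 7.233%.
Rounded: 7.23%.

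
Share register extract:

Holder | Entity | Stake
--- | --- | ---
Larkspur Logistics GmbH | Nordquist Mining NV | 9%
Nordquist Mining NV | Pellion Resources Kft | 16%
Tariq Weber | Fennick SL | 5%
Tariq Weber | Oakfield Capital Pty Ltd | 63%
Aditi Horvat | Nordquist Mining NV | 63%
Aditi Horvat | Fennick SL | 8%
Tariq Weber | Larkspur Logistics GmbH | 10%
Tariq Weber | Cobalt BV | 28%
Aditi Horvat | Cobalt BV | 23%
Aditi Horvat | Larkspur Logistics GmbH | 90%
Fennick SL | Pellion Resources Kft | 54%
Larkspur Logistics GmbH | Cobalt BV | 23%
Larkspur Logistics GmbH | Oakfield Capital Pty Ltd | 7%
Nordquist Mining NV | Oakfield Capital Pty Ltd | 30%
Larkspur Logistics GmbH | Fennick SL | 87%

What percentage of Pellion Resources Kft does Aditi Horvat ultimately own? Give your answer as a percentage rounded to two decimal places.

57.98%

Aditi reaches Pellion along 4 paths.
Via Larkspur → Nordquist: 90% × 9% × 16% = 1.296%.
Via Nordquist: 63% × 16% = 10.08%.
Via Larkspur → Fennick: 90% × 87% × 54% = 42.282%.
Via Fennick: 8% × 54% = 4.32%.
Total: 1.296% + 10.08% + 42.282% + 4.32% = 57.978%.
Rounded: 57.98%.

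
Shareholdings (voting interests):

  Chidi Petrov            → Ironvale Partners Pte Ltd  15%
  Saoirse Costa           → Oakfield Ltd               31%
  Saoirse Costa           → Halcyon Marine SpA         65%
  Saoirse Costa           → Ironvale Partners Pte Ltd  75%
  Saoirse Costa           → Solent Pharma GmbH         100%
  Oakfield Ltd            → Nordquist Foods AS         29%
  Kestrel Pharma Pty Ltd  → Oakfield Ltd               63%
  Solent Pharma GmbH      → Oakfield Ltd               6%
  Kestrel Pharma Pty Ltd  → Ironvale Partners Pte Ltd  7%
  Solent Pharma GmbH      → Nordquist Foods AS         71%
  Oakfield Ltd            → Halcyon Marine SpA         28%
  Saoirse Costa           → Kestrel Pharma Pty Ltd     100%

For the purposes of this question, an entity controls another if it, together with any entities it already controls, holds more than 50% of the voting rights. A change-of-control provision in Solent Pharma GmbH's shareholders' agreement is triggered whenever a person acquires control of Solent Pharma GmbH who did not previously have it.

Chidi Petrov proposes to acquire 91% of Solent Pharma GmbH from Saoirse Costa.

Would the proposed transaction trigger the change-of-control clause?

The purchase adds only to Chidi's holdings (Saoirse's stake shrinks), so Chidi is the only person who could newly come to control Solent.
Chidi's largest direct stake is 15% in Ironvale, which does not meet the threshold, so Chidi controls no company.
Neither Chidi nor any entity Chidi controls holds any voting interest in Solent.
So before the transaction, Chidi does not control Solent.
After the purchase, Chidi holds 91% of Solent directly, and Saoirse's stake falls to 9%.
Chidi holds 91% of Solent, so Chidi controls Solent.
Chidi did not control Solent before and does after, so the clause is triggered.

Yes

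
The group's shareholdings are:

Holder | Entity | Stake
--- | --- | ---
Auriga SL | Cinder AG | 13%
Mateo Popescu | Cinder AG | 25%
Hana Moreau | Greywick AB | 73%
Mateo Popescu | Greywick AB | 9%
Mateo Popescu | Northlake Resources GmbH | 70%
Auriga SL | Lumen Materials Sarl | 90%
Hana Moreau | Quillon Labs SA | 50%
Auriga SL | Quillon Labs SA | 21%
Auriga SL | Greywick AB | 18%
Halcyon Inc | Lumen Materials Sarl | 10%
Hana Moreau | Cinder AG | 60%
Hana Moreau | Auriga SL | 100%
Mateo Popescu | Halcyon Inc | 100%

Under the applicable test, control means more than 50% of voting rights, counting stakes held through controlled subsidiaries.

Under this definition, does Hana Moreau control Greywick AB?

Hana holds 100% of Auriga, so Hana controls Auriga.
Hana and Auriga together hold 73% + 18% = 91% of Greywick, so Hana controls Greywick.

Yes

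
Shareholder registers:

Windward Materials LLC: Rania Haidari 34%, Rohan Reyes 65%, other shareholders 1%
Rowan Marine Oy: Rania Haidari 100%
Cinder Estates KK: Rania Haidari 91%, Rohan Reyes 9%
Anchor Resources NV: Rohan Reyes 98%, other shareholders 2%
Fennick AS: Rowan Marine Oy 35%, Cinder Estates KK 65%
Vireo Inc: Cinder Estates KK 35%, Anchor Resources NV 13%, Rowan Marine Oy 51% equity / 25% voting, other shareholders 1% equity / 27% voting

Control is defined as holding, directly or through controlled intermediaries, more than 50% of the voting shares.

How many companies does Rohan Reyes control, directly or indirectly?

2

Rohan holds 65% of Windward, so Rohan controls Windward.
Rohan holds 98% of Anchor, so Rohan controls Anchor.
No other company's threshold is met.
Rohan controls 2 companies.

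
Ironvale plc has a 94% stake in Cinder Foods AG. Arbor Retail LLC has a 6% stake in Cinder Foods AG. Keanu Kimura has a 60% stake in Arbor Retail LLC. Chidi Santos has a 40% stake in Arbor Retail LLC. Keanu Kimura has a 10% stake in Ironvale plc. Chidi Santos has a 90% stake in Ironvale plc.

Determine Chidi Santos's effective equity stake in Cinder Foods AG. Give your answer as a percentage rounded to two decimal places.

Chidi reaches Cinder along 2 paths.
Via Ironvale: 90% × 94% = 84.6%.
Via Arbor: 40% × 6% = 2.4%.
Total: 84.6% + 2.4% = 87%.
Rounded: 87.00%.

87.00%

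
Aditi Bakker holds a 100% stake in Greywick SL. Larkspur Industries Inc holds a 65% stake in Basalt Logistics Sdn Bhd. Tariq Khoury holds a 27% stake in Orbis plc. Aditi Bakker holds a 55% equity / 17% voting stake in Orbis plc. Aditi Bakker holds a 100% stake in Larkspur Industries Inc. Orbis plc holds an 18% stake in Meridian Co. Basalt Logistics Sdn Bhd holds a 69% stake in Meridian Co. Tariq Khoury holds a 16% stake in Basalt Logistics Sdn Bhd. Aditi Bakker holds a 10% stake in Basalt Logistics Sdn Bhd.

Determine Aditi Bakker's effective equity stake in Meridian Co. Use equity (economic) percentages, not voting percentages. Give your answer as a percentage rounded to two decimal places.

61.65%

Aditi reaches Meridian along 3 paths.
Via Larkspur → Basalt: 100% × 65% × 69% = 44.85%.
Via Basalt: 10% × 69% = 6.9%.
Via Orbis: 55% × 18% = 9.9%.
Total: 44.85% + 6.9% + 9.9% = 61.65%.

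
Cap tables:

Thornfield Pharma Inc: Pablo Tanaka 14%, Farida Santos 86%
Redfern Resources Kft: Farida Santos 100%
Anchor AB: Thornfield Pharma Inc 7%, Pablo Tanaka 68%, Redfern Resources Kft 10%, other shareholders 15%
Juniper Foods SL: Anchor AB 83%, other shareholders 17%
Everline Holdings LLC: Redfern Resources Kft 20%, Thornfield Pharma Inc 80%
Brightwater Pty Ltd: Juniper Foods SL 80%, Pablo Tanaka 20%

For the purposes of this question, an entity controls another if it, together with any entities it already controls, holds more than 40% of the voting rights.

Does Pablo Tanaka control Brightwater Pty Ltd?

Pablo holds 68% of Anchor, so Pablo controls Anchor.
Anchor holds 83% of Juniper, so Pablo controls Juniper.
Juniper and Pablo together hold 80% + 20% = 100% of Brightwater, so Pablo controls Brightwater.

Yes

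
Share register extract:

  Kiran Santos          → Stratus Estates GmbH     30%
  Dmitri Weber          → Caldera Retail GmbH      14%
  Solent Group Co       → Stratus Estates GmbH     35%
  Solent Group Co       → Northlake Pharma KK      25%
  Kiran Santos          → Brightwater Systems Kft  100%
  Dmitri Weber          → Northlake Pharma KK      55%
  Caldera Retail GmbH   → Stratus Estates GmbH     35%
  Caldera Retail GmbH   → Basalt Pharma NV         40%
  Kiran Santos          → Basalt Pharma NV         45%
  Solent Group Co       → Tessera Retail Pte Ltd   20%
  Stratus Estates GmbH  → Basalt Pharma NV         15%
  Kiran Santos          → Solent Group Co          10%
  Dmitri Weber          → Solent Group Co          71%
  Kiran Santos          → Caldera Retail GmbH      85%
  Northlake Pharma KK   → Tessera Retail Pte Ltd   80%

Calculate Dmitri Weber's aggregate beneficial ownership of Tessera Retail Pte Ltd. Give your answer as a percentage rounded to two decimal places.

72.40%

Dmitri reaches Tessera along 3 paths.
Via Solent → Northlake: 71% × 25% × 80% = 14.2%.
Via Northlake: 55% × 80% = 44%.
Via Solent: 71% × 20% = 14.2%.
Total: 14.2% + 44% + 14.2% = 72.4%.
Rounded: 72.40%.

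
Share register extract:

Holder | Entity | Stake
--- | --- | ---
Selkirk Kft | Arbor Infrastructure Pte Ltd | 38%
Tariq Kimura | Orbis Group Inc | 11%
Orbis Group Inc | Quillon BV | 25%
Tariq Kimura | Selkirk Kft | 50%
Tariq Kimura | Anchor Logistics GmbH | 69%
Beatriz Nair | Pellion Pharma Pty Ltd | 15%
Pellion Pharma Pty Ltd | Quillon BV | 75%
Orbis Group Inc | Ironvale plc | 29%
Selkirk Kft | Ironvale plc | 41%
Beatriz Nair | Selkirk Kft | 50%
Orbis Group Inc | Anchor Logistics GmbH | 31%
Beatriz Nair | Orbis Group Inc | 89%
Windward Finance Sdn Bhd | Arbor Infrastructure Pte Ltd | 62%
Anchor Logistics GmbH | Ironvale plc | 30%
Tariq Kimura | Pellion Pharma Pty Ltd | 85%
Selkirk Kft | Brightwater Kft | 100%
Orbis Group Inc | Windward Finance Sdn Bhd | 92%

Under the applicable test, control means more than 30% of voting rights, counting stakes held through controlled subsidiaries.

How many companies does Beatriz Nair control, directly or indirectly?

7

Beatriz holds 89% of Orbis, so Beatriz controls Orbis.
Beatriz holds 50% of Selkirk, so Beatriz controls Selkirk.
Orbis holds 31% of Anchor, so Beatriz controls Anchor.
Orbis holds 92% of Windward, so Beatriz controls Windward.
Orbis and Anchor and Selkirk together hold 29% + 30% + 41% = 100% of Ironvale, so Beatriz controls Ironvale.
Selkirk and Windward together hold 38% + 62% = 100% of Arbor, so Beatriz controls Arbor.
Selkirk holds 100% of Brightwater, so Beatriz controls Brightwater.
No other company's threshold is met.
Beatriz controls 7 companies.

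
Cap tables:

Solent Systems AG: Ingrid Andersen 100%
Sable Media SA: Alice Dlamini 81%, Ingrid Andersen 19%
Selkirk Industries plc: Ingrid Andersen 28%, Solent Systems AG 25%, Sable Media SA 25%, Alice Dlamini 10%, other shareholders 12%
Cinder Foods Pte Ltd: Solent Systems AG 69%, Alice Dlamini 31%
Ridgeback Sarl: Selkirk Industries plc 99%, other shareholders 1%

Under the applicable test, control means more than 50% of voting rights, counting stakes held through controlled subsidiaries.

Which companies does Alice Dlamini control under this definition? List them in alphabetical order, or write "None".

Sable Media SA

Alice holds 81% of Sable, so Alice controls Sable.
No other company's threshold is met.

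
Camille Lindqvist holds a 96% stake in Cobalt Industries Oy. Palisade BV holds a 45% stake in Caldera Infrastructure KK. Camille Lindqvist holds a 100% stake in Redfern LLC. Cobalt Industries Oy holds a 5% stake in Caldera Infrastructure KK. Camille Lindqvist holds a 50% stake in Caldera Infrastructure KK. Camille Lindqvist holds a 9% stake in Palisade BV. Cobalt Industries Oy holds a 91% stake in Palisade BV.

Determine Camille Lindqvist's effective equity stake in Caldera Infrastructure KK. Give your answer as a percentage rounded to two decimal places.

Camille reaches Caldera along 4 paths.
Via Cobalt: 96% × 5% = 4.8%.
Via Cobalt → Palisade: 96% × 91% × 45% = 39.312%.
Via Palisade: 9% × 45% = 4.05%.
Direct stake: 50% = 50%.
Total: 4.8% + 39.312% + 4.05% + 50% = 98.162%.
Rounded: 98.16%.

98.16%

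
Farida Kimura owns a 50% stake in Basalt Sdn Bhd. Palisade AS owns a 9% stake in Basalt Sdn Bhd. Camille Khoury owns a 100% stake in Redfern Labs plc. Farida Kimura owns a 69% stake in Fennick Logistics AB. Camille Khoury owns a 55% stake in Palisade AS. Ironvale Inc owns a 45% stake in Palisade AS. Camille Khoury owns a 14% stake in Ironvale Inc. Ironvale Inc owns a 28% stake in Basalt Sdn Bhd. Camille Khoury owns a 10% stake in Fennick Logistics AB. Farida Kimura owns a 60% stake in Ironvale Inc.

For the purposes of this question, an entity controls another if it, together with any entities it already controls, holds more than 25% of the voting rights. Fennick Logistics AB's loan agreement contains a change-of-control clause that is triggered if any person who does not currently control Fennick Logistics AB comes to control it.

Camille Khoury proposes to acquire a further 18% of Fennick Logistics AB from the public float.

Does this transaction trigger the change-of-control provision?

The purchase changes only Camille's holdings, so Camille is the only person who could newly come to control Fennick.
Camille holds 55% of Palisade, so Camille controls Palisade.
Camille holds 100% of Redfern, so Camille controls Redfern.
In Fennick, Camille's side holds only 10%, not > 25%.
So before the transaction, Camille does not control Fennick.
After the purchase, Camille's direct stake in Fennick rises to 10% + 18% = 28%.
Camille holds 28% of Fennick, so Camille controls Fennick.
Camille did not control Fennick before and does after, so the clause is triggered.

Yes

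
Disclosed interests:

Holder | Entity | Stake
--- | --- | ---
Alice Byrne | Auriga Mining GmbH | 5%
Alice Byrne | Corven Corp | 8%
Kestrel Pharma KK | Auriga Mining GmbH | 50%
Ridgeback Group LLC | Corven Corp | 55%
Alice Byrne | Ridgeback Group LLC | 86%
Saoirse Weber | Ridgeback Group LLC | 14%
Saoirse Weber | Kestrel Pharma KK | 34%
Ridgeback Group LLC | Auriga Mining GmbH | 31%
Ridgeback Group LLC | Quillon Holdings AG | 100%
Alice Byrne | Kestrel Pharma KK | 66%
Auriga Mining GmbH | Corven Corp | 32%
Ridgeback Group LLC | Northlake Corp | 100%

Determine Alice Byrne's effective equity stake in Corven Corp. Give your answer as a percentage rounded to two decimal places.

75.99%

Alice reaches Corven along 5 paths.
Via Auriga: 5% × 32% = 1.6%.
Via Ridgeback → Auriga: 86% × 31% × 32% = 8.5312%.
Via Kestrel → Auriga: 66% × 50% × 32% = 10.56%.
Via Ridgeback: 86% × 55% = 47.3%.
Direct stake: 8% = 8%.
Total: 1.6% + 8.5312% + 10.56% + 47.3% + 8% = 75.9912%.
Rounded: 75.99%.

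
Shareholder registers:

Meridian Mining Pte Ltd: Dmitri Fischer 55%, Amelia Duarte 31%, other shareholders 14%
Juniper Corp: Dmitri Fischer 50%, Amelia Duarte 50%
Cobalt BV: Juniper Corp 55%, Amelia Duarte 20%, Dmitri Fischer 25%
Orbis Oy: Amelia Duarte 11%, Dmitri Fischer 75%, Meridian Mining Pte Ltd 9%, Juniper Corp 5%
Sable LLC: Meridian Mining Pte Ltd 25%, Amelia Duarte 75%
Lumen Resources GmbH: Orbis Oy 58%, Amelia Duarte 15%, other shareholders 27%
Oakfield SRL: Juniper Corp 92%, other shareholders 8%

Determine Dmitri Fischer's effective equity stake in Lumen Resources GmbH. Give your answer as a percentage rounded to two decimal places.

Dmitri reaches Lumen along 3 paths.
Via Orbis: 75% × 58% = 43.5%.
Via Meridian → Orbis: 55% × 9% × 58% = 2.871%.
Via Juniper → Orbis: 50% × 5% × 58% = 1.45%.
Total: 43.5% + 2.871% + 1.45% = 47.821%.
Rounded: 47.82%.

47.82%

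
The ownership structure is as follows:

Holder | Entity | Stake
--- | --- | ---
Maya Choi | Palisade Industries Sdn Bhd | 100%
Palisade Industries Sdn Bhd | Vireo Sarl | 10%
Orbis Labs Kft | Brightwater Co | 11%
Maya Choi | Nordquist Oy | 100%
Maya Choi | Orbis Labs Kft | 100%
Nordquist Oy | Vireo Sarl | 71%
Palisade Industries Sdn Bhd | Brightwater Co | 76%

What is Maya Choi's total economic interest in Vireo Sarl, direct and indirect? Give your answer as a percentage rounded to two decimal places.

81.00%

Maya reaches Vireo along 2 paths.
Via Palisade: 100% × 10% = 10%.
Via Nordquist: 100% × 71% = 71%.
Total: 10% + 71% = 81%.
Rounded: 81.00%.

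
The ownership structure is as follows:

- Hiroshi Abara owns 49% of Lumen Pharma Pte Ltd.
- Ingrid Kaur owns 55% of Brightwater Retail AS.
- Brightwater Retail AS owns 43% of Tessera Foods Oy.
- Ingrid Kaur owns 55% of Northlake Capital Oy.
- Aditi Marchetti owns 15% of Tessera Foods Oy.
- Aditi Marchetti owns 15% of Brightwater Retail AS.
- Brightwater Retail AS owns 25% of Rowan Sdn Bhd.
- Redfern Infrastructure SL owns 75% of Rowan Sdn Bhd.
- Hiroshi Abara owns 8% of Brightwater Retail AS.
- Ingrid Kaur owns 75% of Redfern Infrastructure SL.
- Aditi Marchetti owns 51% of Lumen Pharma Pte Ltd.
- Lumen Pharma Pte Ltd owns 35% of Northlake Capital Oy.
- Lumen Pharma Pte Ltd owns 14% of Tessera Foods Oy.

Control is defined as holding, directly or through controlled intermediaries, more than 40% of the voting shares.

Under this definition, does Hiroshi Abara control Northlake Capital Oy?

Hiroshi holds 49% of Lumen, so Hiroshi controls Lumen.
In Northlake, Hiroshi's side holds only 35%, not > 40%.
So Hiroshi does not control Northlake.

No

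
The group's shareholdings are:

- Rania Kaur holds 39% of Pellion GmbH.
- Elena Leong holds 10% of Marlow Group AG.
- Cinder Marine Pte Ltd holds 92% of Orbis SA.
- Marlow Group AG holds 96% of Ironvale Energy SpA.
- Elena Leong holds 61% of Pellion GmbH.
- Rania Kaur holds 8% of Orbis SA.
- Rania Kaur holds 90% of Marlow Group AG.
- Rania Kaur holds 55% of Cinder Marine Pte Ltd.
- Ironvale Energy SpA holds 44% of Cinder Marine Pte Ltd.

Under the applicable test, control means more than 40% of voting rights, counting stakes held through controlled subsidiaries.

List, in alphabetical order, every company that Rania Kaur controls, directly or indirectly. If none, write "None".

Rania holds 90% of Marlow, so Rania controls Marlow.
Marlow holds 96% of Ironvale, so Rania controls Ironvale.
Ironvale and Rania together hold 44% + 55% = 99% of Cinder, so Rania controls Cinder.
Rania and Cinder together hold 8% + 92% = 100% of Orbis, so Rania controls Orbis.
No other company's threshold is met.

Cinder Marine Pte Ltd, Ironvale Energy SpA, Marlow Group AG, Orbis SA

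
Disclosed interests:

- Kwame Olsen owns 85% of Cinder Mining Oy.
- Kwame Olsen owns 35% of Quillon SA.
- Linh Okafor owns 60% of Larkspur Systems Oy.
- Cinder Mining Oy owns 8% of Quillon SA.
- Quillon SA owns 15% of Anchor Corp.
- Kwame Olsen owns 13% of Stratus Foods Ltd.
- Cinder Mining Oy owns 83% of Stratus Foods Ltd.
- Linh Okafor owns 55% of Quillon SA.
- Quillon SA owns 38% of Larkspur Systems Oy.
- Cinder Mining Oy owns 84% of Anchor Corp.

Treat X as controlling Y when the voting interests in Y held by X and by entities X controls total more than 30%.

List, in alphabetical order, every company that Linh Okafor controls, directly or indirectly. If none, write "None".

Linh holds 55% of Quillon, so Linh controls Quillon.
Quillon and Linh together hold 38% + 60% = 98% of Larkspur, so Linh controls Larkspur.
No other company's threshold is met.

Larkspur Systems Oy, Quillon SA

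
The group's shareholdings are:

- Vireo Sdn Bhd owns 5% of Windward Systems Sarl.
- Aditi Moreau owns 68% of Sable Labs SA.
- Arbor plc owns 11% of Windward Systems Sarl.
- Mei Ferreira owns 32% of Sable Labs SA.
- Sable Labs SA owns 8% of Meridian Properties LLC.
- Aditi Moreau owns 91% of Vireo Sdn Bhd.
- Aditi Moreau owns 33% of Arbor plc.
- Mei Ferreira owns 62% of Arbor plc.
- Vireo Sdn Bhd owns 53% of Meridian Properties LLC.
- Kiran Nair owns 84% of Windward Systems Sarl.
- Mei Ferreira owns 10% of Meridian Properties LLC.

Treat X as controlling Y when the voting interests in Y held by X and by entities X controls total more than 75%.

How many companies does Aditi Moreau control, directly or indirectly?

1

Aditi holds 91% of Vireo, so Aditi controls Vireo.
No other company's threshold is met.
Aditi controls 1 company.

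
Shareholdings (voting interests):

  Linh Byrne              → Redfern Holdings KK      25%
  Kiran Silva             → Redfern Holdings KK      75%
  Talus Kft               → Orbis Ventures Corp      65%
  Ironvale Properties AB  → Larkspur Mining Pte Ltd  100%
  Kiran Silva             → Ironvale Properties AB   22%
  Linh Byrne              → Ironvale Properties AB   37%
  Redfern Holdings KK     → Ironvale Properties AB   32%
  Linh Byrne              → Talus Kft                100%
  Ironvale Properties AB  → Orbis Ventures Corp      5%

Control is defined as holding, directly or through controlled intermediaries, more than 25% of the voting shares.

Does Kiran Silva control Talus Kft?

No

Kiran holds 75% of Redfern, so Kiran controls Redfern.
Redfern and Kiran together hold 32% + 22% = 54% of Ironvale, so Kiran controls Ironvale.
Ironvale holds 100% of Larkspur, so Kiran controls Larkspur.
Neither Kiran nor any entity Kiran controls holds any voting interest in Talus.
So Kiran does not control Talus.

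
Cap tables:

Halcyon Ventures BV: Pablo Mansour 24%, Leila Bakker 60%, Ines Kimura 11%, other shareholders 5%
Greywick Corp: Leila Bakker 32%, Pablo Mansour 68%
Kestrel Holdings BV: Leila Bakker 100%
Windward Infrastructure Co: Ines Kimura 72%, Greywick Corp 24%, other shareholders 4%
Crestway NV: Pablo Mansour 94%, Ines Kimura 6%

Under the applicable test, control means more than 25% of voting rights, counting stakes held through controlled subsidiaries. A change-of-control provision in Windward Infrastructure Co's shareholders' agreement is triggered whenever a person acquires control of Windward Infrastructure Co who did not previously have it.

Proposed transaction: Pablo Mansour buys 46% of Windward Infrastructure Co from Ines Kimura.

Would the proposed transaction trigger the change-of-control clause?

Yes

The purchase adds only to Pablo's holdings (Ines's stake shrinks), so Pablo is the only person who could newly come to control Windward.
Pablo holds 68% of Greywick, so Pablo controls Greywick.
Pablo holds 94% of Crestway, so Pablo controls Crestway.
In Windward, Pablo's side holds only 24%, not > 25%.
So before the transaction, Pablo does not control Windward.
After the purchase, Pablo holds 46% of Windward directly, and Ines's stake falls to 26%.
Greywick and Pablo together hold 24% + 46% = 70% of Windward, so Pablo controls Windward.
Pablo did not control Windward before and does after, so the clause is triggered.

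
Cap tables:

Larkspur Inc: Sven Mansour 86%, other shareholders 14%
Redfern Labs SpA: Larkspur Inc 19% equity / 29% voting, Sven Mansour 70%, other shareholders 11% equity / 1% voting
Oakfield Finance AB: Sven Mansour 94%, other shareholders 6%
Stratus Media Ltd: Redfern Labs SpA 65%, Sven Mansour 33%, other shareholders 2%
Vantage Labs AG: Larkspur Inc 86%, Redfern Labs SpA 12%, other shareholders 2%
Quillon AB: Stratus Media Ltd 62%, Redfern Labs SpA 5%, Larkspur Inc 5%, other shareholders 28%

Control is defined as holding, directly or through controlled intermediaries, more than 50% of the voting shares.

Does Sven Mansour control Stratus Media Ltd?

Yes

Sven holds 86% of Larkspur, so Sven controls Larkspur.
Larkspur and Sven together hold 29% + 70% = 99% of Redfern, so Sven controls Redfern.
Redfern and Sven together hold 65% + 33% = 98% of Stratus, so Sven controls Stratus.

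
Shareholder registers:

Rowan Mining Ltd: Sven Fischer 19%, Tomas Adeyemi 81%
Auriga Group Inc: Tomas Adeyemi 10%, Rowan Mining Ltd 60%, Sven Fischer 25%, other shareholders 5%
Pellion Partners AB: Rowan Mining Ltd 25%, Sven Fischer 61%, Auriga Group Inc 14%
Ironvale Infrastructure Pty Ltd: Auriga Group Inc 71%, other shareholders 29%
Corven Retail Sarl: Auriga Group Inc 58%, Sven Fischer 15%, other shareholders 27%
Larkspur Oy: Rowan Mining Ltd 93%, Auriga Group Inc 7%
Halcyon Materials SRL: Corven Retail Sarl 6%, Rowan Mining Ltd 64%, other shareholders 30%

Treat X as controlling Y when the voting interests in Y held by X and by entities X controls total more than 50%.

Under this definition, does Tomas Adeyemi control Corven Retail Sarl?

Tomas holds 81% of Rowan, so Tomas controls Rowan.
Tomas and Rowan together hold 10% + 60% = 70% of Auriga, so Tomas controls Auriga.
Auriga holds 58% of Corven, so Tomas controls Corven.

Yes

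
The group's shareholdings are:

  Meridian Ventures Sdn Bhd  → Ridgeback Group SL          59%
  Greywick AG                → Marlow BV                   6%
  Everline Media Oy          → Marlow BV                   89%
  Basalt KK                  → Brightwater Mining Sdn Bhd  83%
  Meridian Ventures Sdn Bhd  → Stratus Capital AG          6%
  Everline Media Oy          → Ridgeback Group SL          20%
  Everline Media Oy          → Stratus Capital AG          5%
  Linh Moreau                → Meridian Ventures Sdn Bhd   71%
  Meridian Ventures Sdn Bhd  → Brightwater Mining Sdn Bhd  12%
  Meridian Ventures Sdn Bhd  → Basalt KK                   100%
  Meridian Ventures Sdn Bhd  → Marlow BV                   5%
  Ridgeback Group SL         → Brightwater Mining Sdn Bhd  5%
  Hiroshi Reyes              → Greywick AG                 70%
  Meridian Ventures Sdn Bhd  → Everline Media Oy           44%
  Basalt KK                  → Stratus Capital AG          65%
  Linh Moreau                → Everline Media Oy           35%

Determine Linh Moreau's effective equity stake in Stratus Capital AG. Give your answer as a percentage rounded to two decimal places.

Linh reaches Stratus along 4 paths.
Via Meridian: 71% × 6% = 4.26%.
Via Meridian → Basalt: 71% × 100% × 65% = 46.15%.
Via Meridian → Everline: 71% × 44% × 5% = 1.562%.
Via Everline: 35% × 5% = 1.75%.
Total: 4.26% + 46.15% + 1.562% + 1.75% = 53.722%.
Rounded: 53.72%.

53.72%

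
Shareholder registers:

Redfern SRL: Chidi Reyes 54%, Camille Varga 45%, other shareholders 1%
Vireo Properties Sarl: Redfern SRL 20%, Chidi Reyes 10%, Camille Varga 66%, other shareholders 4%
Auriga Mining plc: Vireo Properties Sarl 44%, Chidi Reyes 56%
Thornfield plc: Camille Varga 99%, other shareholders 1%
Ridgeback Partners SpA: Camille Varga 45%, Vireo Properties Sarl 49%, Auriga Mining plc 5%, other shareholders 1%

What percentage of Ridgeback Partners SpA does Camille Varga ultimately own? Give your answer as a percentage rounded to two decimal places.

83.40%

Camille reaches Ridgeback along 5 paths.
Direct stake: 45% = 45%.
Via Redfern → Vireo: 45% × 20% × 49% = 4.41%.
Via Vireo: 66% × 49% = 32.34%.
Via Redfern → Vireo → Auriga: 45% × 20% × 44% × 5% = 0.198%.
Via Vireo → Auriga: 66% × 44% × 5% = 1.452%.
Total: 45% + 4.41% + 32.34% + 0.198% + 1.452% = 83.4%.
Rounded: 83.40%.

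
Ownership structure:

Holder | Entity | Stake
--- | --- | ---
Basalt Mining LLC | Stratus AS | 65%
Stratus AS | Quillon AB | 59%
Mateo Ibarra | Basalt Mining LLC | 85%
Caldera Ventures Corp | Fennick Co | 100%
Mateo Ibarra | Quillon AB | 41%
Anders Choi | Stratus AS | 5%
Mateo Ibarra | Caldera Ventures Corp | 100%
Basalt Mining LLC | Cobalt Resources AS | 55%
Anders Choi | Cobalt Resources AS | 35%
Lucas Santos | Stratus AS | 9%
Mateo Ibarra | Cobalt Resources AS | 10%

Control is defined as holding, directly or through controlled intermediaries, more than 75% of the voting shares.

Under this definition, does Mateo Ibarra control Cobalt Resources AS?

No

Mateo holds 85% of Basalt, so Mateo controls Basalt.
Mateo holds 100% of Caldera, so Mateo controls Caldera.
Caldera holds 100% of Fennick, so Mateo controls Fennick.
In Cobalt, Mateo's side holds only 55% + 10% = 65%, not > 75%.
So Mateo does not control Cobalt.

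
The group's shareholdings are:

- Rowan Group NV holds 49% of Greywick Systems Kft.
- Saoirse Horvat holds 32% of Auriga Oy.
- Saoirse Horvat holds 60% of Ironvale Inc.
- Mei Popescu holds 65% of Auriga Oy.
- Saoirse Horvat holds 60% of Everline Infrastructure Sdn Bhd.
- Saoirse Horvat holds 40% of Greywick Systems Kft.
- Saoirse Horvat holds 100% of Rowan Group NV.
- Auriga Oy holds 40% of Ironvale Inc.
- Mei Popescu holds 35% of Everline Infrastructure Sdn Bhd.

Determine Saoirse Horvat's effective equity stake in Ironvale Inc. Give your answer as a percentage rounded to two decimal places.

Saoirse reaches Ironvale along 2 paths.
Via Auriga: 32% × 40% = 12.8%.
Direct stake: 60% = 60%.
Total: 12.8% + 60% = 72.8%.
Rounded: 72.80%.

72.80%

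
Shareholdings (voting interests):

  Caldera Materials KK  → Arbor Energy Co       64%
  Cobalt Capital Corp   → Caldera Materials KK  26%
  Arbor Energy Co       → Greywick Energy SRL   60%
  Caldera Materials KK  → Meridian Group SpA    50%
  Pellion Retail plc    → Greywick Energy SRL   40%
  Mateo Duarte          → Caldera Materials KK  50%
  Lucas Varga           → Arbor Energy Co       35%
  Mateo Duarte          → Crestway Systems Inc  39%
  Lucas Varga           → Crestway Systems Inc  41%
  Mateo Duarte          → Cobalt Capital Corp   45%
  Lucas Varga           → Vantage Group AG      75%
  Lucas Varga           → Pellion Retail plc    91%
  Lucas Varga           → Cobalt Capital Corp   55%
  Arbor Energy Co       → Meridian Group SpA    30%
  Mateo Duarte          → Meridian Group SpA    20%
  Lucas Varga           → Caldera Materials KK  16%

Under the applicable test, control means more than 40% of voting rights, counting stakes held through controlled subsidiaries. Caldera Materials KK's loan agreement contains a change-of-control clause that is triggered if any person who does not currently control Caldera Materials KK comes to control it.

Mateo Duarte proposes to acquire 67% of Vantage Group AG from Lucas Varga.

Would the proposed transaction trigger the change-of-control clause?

The purchase adds only to Mateo's holdings (Lucas's stake shrinks), so Mateo is the only person who could newly come to control Caldera.
Mateo holds 45% of Cobalt, so Mateo controls Cobalt.
Mateo and Cobalt together hold 50% + 26% = 76% of Caldera, so Mateo controls Caldera.
So Mateo already controls Caldera before the transaction.
After the purchase, Mateo holds 67% of Vantage directly, and Lucas's stake falls to 8%.
Mateo controlled Caldera already, so this is not a new person acquiring control; every other person's position is unchanged or reduced.
No new person acquires control, so the clause is not triggered.

No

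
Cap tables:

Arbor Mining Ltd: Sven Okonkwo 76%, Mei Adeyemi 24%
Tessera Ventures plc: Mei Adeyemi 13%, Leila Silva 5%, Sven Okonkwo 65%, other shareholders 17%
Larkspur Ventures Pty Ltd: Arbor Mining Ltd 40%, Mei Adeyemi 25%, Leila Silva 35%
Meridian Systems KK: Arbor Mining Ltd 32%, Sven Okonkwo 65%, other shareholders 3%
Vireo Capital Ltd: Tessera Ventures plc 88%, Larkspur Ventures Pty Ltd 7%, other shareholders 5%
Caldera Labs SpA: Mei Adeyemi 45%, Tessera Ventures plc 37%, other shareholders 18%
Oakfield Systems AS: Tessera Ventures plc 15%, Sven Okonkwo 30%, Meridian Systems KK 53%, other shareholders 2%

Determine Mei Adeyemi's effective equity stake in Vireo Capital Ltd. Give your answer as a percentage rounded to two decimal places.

13.86%

Mei reaches Vireo along 3 paths.
Via Tessera: 13% × 88% = 11.44%.
Via Arbor → Larkspur: 24% × 40% × 7% = 0.672%.
Via Larkspur: 25% × 7% = 1.75%.
Total: 11.44% + 0.672% + 1.75% = 13.862%.
Rounded: 13.86%.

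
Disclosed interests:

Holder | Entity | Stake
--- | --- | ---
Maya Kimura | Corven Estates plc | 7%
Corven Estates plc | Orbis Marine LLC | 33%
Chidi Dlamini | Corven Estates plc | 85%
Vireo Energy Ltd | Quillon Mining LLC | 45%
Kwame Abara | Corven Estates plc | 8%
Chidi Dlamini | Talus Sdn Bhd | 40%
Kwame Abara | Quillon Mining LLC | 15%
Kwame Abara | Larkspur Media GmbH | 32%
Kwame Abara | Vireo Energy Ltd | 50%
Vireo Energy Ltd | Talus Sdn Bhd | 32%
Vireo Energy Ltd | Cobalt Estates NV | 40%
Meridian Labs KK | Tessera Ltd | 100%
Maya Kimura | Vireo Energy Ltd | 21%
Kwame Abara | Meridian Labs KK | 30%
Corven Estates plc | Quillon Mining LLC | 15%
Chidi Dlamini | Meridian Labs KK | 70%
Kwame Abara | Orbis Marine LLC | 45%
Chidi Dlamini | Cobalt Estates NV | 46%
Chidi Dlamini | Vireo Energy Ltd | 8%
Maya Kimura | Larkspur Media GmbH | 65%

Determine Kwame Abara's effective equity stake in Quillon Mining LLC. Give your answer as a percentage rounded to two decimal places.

Kwame reaches Quillon along 3 paths.
Direct stake: 15% = 15%.
Via Vireo: 50% × 45% = 22.5%.
Via Corven: 8% × 15% = 1.2%.
Total: 15% + 22.5% + 1.2% = 38.7%.
Rounded: 38.70%.

38.70%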